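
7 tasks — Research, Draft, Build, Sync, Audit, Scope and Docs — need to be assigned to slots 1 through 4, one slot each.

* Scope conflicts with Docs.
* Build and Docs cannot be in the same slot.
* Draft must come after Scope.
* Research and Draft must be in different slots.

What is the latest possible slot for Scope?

3

Downstream work caps Scope at 3.
Scope at 3 is achievable: Research -> 1, Build -> 1, Draft -> 4, Docs -> 2, Sync -> 1, Audit -> 1, Scope -> 3.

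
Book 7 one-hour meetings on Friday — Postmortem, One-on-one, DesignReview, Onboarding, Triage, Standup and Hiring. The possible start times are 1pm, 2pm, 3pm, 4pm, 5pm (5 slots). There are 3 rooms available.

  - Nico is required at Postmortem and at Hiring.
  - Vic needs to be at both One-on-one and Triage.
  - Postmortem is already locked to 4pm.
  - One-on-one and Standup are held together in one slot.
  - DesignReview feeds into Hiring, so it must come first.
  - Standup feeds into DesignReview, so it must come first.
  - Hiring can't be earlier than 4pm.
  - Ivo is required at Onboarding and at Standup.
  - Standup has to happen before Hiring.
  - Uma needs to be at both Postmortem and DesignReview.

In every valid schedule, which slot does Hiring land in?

5pm

Hiring's window is 4pm–5pm.
Postmortem is fixed at 4pm, and Hiring can't share a slot with Postmortem.
So Hiring must be 5pm.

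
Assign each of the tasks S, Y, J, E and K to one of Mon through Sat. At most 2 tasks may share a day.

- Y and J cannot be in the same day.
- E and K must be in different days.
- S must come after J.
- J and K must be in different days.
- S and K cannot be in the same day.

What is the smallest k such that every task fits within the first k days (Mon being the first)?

3 days

The precedence chain requires at least 2 distinct days.
With at most 2 per day and 5 tasks, at least 3 days are needed.
3 works (last occupied day: Wed): for example K=Wed, E=Mon, Y=Tue, J=Mon, S=Tue.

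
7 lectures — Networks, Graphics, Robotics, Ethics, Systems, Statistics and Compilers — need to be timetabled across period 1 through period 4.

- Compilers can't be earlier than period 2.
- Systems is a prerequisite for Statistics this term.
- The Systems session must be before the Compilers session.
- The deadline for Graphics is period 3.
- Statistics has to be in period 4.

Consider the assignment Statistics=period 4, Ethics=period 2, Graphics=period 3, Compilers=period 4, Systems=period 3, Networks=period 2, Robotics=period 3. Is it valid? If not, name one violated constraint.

Systems is a prerequisite for Statistics this term — holds.
Compilers can't be earlier than period 2 — holds.
The deadline for Graphics is period 3 — holds.
The Systems session must be before the Compilers session — holds.
Statistics has to be in period 4 — holds.

Yes, all constraints hold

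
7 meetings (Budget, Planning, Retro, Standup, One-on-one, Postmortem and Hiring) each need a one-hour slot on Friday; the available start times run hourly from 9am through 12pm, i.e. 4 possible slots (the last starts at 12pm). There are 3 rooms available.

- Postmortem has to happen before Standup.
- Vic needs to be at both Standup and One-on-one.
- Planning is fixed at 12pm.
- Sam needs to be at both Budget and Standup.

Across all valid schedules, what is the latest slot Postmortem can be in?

11am

Downstream work caps Postmortem at 11am.
Postmortem at 11am is achievable: Standup=12pm; Retro=9am; Planning=12pm; Budget=9am; Hiring=10am; Postmortem=11am; One-on-one=9am.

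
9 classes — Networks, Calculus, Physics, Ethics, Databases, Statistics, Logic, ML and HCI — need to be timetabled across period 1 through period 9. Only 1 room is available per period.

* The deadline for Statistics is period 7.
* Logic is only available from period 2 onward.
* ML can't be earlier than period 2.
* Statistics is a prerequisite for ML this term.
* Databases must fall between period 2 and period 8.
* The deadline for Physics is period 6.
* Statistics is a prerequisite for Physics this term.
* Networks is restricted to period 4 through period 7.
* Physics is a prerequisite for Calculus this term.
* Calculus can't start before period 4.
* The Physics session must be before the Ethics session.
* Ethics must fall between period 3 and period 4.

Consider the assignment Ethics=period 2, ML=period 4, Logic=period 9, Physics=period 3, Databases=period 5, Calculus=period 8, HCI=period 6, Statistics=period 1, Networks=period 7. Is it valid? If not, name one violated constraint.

Invalid. The Physics session must be before the Ethics session.

ML can't be earlier than period 2 — holds.
The deadline for Physics is period 6 — holds.
Statistics is a prerequisite for ML this term — holds.
Statistics is a prerequisite for Physics this term — holds.
Physics is a prerequisite for Calculus this term — holds.
Only 1 room is available per period — holds.
The Physics session must be before the Ethics session — violated.
Calculus can't start before period 4 — holds.
Logic is only available from period 2 onward — holds.
Databases must fall between period 2 and period 8 — holds.
Networks is restricted to period 4 through period 7 — holds.
Ethics must fall between period 3 and period 4 — violated.
The deadline for Statistics is period 7 — holds.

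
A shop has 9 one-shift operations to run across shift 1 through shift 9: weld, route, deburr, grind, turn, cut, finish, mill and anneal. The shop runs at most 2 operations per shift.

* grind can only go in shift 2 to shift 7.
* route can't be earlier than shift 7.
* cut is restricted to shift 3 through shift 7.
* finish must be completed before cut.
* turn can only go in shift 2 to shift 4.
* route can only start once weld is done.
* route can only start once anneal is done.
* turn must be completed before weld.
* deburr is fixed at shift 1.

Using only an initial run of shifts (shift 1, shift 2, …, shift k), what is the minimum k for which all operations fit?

7 shifts

The precedence chain requires at least 3 distinct shifts.
With at most 2 per shift and 9 operations, at least 5 shifts are needed.
route can't be placed before shift 7, so the schedule must run through at least shift 7.
7 works (last occupied shift: shift 7): for example mill in shift 4, weld in shift 3, turn in shift 2, cut in shift 3, grind in shift 2, route in shift 7, finish in shift 1, deburr in shift 1, anneal in shift 4.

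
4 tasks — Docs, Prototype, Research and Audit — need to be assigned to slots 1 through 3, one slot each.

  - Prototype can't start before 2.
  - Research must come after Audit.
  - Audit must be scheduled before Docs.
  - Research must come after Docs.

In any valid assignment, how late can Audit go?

1

Downstream work caps Audit at 1.
Audit at 1 is achievable: Research -> 3; Audit -> 1; Prototype -> 2; Docs -> 2.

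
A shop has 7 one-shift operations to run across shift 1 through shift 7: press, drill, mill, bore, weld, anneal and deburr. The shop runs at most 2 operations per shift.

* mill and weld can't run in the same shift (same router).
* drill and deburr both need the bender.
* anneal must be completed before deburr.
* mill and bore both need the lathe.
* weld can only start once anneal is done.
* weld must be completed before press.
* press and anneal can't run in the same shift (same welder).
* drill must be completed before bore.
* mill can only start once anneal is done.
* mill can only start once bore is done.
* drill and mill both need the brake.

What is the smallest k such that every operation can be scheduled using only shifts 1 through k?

4

The precedence chain requires at least 3 distinct shifts.
With at most 2 per shift and 7 operations, at least 4 shifts are needed.
4 works (last occupied shift: shift 4): for example press in shift 3, anneal in shift 1, deburr in shift 4, bore in shift 2, drill in shift 1, weld in shift 2, mill in shift 3.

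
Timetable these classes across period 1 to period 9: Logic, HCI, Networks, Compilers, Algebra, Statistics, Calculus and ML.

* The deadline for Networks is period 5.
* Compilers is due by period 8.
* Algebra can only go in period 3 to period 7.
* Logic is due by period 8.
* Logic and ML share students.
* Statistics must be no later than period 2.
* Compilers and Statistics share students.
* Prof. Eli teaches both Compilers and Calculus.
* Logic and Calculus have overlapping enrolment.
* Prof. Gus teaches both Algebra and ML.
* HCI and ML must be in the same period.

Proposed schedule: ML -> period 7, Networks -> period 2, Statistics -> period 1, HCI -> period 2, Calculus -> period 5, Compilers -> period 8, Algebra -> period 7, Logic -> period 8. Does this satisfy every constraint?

HCI and ML must be in the same period — violated.
Prof. Eli teaches both Compilers and Calculus — holds.
Logic and Calculus have overlapping enrolment — holds.
Logic is due by period 8 — holds.
Prof. Gus teaches both Algebra and ML — violated.
Compilers is due by period 8 — holds.
Logic and ML share students — holds.
Statistics must be no later than period 2 — holds.
Compilers and Statistics share students — holds.
The deadline for Networks is period 5 — holds.
Algebra can only go in period 3 to period 7 — holds.

Invalid. Prof. Gus teaches both Algebra and ML.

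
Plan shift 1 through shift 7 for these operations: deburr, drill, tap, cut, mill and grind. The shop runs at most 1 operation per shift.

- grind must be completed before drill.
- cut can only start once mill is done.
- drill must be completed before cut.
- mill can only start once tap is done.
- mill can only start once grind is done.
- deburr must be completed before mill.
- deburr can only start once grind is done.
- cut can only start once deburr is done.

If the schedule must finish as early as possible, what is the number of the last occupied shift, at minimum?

The precedence chain requires at least 4 distinct shifts.
With at most 1 per shift and 6 operations, at least 6 shifts are needed.
6 works (last occupied shift: shift 6): for example cut=shift 6; grind=shift 1; tap=shift 3; deburr=shift 2; mill=shift 4; drill=shift 5.

shift 6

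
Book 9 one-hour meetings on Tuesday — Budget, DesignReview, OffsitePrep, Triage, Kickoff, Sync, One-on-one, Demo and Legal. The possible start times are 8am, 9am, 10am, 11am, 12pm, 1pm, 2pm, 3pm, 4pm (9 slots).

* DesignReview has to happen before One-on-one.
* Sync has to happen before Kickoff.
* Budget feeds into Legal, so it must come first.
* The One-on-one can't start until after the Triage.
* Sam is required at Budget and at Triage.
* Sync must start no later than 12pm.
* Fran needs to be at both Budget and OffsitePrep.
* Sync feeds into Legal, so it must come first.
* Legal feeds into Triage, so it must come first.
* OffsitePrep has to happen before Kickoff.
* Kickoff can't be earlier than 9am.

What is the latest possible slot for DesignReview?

3pm

Downstream work caps DesignReview at 3pm.
DesignReview at 3pm is achievable: DesignReview=3pm; Sync=8am; Kickoff=9am; Legal=10am; Demo=8am; One-on-one=4pm; Triage=11am; OffsitePrep=8am; Budget=9am.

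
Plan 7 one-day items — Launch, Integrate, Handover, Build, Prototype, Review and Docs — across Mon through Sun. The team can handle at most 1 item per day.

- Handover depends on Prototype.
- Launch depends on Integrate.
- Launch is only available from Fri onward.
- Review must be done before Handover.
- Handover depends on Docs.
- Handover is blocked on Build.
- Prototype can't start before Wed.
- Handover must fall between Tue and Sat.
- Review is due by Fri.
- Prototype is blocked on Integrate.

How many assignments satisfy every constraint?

Splitting on Integrate: it can be Mon (18), Tue (18), Wed (12), Thu (6). Listing each branch's schedules as (Launch, Handover, Build, Prototype, Review, Docs):
Integrate=Mon: (Sun,Sat,Tue,Wed,Thu,Fri) (Sun,Sat,Tue,Wed,Fri,Thu) (Sun,Sat,Tue,Thu,Wed,Fri) (Sun,Sat,Tue,Thu,Fri,Wed) (Sun,Sat,Tue,Fri,Wed,Thu) (Sun,Sat,Tue,Fri,Thu,Wed) (Sun,Sat,Wed,Thu,Tue,Fri) (Sun,Sat,Wed,Thu,Fri,Tue) (Sun,Sat,Wed,Fri,Tue,Thu) (Sun,Sat,Wed,Fri,Thu,Tue) (Sun,Sat,Thu,Wed,Tue,Fri) (Sun,Sat,Thu,Wed,Fri,Tue) (Sun,Sat,Thu,Fri,Tue,Wed) (Sun,Sat,Thu,Fri,Wed,Tue) (Sun,Sat,Fri,Wed,Tue,Thu) (Sun,Sat,Fri,Wed,Thu,Tue) (Sun,Sat,Fri,Thu,Tue,Wed) (Sun,Sat,Fri,Thu,Wed,Tue) — 18.
Integrate=Tue: (Sun,Sat,Mon,Wed,Thu,Fri) (Sun,Sat,Mon,Wed,Fri,Thu) (Sun,Sat,Mon,Thu,Wed,Fri) (Sun,Sat,Mon,Thu,Fri,Wed) (Sun,Sat,Mon,Fri,Wed,Thu) (Sun,Sat,Mon,Fri,Thu,Wed) (Sun,Sat,Wed,Thu,Mon,Fri) (Sun,Sat,Wed,Thu,Fri,Mon) (Sun,Sat,Wed,Fri,Mon,Thu) (Sun,Sat,Wed,Fri,Thu,Mon) (Sun,Sat,Thu,Wed,Mon,Fri) (Sun,Sat,Thu,Wed,Fri,Mon) (Sun,Sat,Thu,Fri,Mon,Wed) (Sun,Sat,Thu,Fri,Wed,Mon) (Sun,Sat,Fri,Wed,Mon,Thu) (Sun,Sat,Fri,Wed,Thu,Mon) (Sun,Sat,Fri,Thu,Mon,Wed) (Sun,Sat,Fri,Thu,Wed,Mon) — 18.
Integrate=Wed: (Sun,Sat,Mon,Thu,Tue,Fri) (Sun,Sat,Mon,Thu,Fri,Tue) (Sun,Sat,Mon,Fri,Tue,Thu) (Sun,Sat,Mon,Fri,Thu,Tue) (Sun,Sat,Tue,Thu,Mon,Fri) (Sun,Sat,Tue,Thu,Fri,Mon) (Sun,Sat,Tue,Fri,Mon,Thu) (Sun,Sat,Tue,Fri,Thu,Mon) (Sun,Sat,Thu,Fri,Mon,Tue) (Sun,Sat,Thu,Fri,Tue,Mon) (Sun,Sat,Fri,Thu,Mon,Tue) (Sun,Sat,Fri,Thu,Tue,Mon) — 12.
Integrate=Thu: (Sun,Sat,Mon,Fri,Tue,Wed) (Sun,Sat,Mon,Fri,Wed,Tue) (Sun,Sat,Tue,Fri,Mon,Wed) (Sun,Sat,Tue,Fri,Wed,Mon) (Sun,Sat,Wed,Fri,Mon,Tue) (Sun,Sat,Wed,Fri,Tue,Mon) — 6.
Summing: 18 + 18 + 12 + 6 = 54.

54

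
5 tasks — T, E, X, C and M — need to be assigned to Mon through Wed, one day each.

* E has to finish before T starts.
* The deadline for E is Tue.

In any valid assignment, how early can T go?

Tue

Precedence pushes T to at least Tue.
T at Tue is achievable: T -> Tue; X -> Mon; E -> Mon; C -> Mon; M -> Mon.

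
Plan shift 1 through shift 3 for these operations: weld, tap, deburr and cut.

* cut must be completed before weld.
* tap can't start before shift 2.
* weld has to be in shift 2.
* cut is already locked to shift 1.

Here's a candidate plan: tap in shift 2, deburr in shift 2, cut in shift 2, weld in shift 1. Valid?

Invalid. cut must be completed before weld.

cut must be completed before weld — violated.
cut is already locked to shift 1 — violated.
weld has to be in shift 2 — violated.
tap can't start before shift 2 — holds.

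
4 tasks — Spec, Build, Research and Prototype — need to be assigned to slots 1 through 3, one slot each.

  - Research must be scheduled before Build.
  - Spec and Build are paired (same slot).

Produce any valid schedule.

Research in 1, Prototype in 1, Spec in 2, Build in 2

Checking: Research(1) before Build(2); Spec = Build = 2.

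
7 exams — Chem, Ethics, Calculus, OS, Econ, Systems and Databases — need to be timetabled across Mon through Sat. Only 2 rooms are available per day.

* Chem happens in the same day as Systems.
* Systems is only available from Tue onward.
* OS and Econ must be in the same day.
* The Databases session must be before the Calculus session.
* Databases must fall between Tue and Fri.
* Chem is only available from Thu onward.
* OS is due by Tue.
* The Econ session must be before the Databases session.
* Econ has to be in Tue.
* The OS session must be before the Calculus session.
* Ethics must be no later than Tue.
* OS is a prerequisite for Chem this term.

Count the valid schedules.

Splitting on Chem: it can be Thu (3), Fri (3), Sat (3). Listing each branch's schedules as (Ethics, Calculus, OS, Econ, Systems, Databases):
Chem=Thu: (Mon,Fri,Tue,Tue,Thu,Wed) (Mon,Sat,Tue,Tue,Thu,Wed) (Mon,Sat,Tue,Tue,Thu,Fri) — 3.
Chem=Fri: (Mon,Thu,Tue,Tue,Fri,Wed) (Mon,Sat,Tue,Tue,Fri,Wed) (Mon,Sat,Tue,Tue,Fri,Thu) — 3.
Chem=Sat: (Mon,Thu,Tue,Tue,Sat,Wed) (Mon,Fri,Tue,Tue,Sat,Wed) (Mon,Fri,Tue,Tue,Sat,Thu) — 3.
Summing: 3 + 3 + 3 = 9.

9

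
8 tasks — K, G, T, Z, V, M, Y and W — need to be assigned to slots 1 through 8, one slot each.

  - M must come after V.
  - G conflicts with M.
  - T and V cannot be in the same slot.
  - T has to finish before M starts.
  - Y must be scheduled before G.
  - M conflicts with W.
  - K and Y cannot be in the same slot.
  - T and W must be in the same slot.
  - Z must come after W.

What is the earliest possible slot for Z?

2

Precedence pushes Z to at least 2.
Z at 2 is achievable: T -> 1; G -> 2; Z -> 2; V -> 2; W -> 1; K -> 2; M -> 3; Y -> 1.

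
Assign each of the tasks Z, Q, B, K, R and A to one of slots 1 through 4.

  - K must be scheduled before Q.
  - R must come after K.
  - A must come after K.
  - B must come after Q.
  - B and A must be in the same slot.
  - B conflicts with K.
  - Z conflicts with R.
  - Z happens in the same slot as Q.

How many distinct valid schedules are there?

Splitting on Z: it can be 2 (4), 3 (3). Listing each branch's schedules as (Q, B, K, R, A):
Z=2: (2,3,1,3,3) (2,3,1,4,3) (2,4,1,3,4) (2,4,1,4,4) — 4.
Z=3: (3,4,1,2,4) (3,4,1,4,4) (3,4,2,4,4) — 3.
Summing: 4 + 3 = 7.

7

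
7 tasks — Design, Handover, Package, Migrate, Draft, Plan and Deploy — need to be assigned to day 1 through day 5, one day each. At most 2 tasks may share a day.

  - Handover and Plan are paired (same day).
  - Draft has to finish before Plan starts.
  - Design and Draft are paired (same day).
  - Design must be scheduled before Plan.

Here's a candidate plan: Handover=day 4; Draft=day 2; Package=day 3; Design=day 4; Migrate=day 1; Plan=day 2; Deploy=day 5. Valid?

Design and Draft are paired (same day) — violated.
At most 2 tasks may share a day — holds.
Design must be scheduled before Plan — violated.
Draft has to finish before Plan starts — violated.
Handover and Plan are paired (same day) — violated.

Invalid. Design must be scheduled before Plan.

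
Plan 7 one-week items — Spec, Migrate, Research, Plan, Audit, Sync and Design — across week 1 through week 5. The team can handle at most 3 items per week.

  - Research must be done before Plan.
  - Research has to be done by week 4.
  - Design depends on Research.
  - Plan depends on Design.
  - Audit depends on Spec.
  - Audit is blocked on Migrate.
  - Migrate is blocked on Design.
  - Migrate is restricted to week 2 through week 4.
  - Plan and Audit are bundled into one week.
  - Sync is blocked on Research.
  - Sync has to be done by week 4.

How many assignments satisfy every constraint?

Splitting on Spec: it can be week 1 (14), week 2 (14), week 3 (14), week 4 (11). Listing each branch's schedules as (Migrate, Research, Plan, Audit, Sync, Design) by week number:
Spec=week 1: (3,1,4,4,2,2) (3,1,4,4,3,2) (3,1,4,4,4,2) (3,1,5,5,2,2) (3,1,5,5,3,2) (3,1,5,5,4,2) (4,1,5,5,2,2) (4,1,5,5,2,3) (4,1,5,5,3,2) (4,1,5,5,3,3) (4,1,5,5,4,2) (4,1,5,5,4,3) (4,2,5,5,3,3) (4,2,5,5,4,3) — 14.
Spec=week 2: (3,1,4,4,2,2) (3,1,4,4,3,2) (3,1,4,4,4,2) (3,1,5,5,2,2) (3,1,5,5,3,2) (3,1,5,5,4,2) (4,1,5,5,2,2) (4,1,5,5,2,3) (4,1,5,5,3,2) (4,1,5,5,3,3) (4,1,5,5,4,2) (4,1,5,5,4,3) (4,2,5,5,3,3) (4,2,5,5,4,3) — 14.
Spec=week 3: (3,1,4,4,2,2) (3,1,4,4,3,2) (3,1,4,4,4,2) (3,1,5,5,2,2) (3,1,5,5,3,2) (3,1,5,5,4,2) (4,1,5,5,2,2) (4,1,5,5,2,3) (4,1,5,5,3,2) (4,1,5,5,3,3) (4,1,5,5,4,2) (4,1,5,5,4,3) (4,2,5,5,3,3) (4,2,5,5,4,3) — 14.
Spec=week 4: (3,1,5,5,2,2) (3,1,5,5,3,2) (3,1,5,5,4,2) (4,1,5,5,2,2) (4,1,5,5,2,3) (4,1,5,5,3,2) (4,1,5,5,3,3) (4,1,5,5,4,2) (4,1,5,5,4,3) (4,2,5,5,3,3) (4,2,5,5,4,3) — 11.
Summing: 14 + 14 + 14 + 11 = 53.

53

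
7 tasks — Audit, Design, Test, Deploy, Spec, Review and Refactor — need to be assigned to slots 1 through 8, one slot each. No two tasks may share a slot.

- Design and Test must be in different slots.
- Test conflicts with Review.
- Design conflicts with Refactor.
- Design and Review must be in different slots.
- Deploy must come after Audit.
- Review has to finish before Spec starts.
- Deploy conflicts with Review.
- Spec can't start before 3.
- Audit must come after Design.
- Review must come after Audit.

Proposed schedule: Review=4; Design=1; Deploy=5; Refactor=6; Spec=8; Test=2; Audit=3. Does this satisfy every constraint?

Spec can't start before 3 — holds.
Review has to finish before Spec starts — holds.
Design conflicts with Refactor — holds.
Deploy must come after Audit — holds.
Deploy conflicts with Review — holds.
Design and Review must be in different slots — holds.
Review must come after Audit — holds.
Design and Test must be in different slots — holds.
No two tasks may share a slot — holds.
Audit must come after Design — holds.
Test conflicts with Review — holds.

Valid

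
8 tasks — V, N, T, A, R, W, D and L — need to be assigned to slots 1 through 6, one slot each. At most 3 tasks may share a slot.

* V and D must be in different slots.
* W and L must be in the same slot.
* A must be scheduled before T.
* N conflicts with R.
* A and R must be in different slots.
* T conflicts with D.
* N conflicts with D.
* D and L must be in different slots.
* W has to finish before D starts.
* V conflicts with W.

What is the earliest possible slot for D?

Precedence pushes D to at least 2.
D at 2 is achievable: A -> 1, V -> 3, W -> 1, T -> 3, N -> 3, R -> 2, L -> 1, D -> 2.

2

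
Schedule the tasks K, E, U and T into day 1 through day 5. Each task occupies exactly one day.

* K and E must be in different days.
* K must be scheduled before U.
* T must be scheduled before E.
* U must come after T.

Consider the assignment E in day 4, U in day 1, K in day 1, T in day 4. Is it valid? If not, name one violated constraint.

No. U must come after T is not satisfied.

K and E must be in different days — holds.
U must come after T — violated.
T must be scheduled before E — violated.
K must be scheduled before U — violated.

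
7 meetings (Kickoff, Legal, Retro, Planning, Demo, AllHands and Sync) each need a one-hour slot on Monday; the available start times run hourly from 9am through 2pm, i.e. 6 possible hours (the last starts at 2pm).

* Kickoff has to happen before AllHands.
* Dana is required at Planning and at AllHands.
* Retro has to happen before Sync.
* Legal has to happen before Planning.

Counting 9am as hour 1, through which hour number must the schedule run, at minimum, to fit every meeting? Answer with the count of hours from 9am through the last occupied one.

The precedence chain requires at least 2 distinct hours.
Could 2 hours be enough, i.e. nothing placed later than 10am? No: Planning must come after Legal (at 9am or later) → {10am}; AllHands must come after Kickoff (at 9am or later) → {10am}; AllHands can't share with Planning (10am) → nothing is left.
So 2 hours is not enough.
3 works (last occupied hour: 11am): for example Sync in 10am; Demo in 9am; AllHands in 11am; Kickoff in 9am; Legal in 9am; Retro in 9am; Planning in 10am.

3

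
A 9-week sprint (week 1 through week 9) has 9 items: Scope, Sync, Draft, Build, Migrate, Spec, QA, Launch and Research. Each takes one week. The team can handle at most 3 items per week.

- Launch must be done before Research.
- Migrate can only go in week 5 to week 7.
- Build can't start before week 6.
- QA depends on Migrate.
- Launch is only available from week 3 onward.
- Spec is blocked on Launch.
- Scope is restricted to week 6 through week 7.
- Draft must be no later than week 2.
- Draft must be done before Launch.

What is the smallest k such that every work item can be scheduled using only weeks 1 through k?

The precedence chain requires at least 3 distinct weeks.
With at most 3 per week and 9 work items, at least 3 weeks are needed.
Scope can't be placed before week 6, so the schedule must run through at least week 6.
6 works (last occupied week: week 6): for example Scope -> week 6; Spec -> week 4; Build -> week 6; Sync -> week 1; Research -> week 4; Migrate -> week 5; QA -> week 6; Draft -> week 1; Launch -> week 3.

6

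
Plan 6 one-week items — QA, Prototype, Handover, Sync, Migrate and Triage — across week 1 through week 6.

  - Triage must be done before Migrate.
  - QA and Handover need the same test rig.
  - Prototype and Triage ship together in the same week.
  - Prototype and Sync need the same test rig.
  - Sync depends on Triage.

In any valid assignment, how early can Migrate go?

Precedence pushes Migrate to at least week 2.
Migrate at week 2 is achievable: Handover in week 2, Prototype in week 1, Sync in week 2, QA in week 1, Migrate in week 2, Triage in week 1.

week 2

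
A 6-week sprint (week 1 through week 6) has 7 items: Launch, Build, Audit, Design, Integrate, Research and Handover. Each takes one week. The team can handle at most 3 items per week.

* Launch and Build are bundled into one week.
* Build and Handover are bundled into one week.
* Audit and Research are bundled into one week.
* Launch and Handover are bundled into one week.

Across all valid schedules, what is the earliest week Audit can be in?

week 1

Audit at week 1 is achievable: Launch -> week 2; Audit -> week 1; Integrate -> week 3; Research -> week 1; Design -> week 1; Handover -> week 2; Build -> week 2.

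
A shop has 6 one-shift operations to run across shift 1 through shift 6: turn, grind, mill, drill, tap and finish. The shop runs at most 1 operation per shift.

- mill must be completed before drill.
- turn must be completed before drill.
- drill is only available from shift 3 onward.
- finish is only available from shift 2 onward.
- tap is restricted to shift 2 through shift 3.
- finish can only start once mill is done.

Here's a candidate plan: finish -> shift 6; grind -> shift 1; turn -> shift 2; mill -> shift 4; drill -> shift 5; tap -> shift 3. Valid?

Yes, all constraints hold

finish can only start once mill is done — holds.
mill must be completed before drill — holds.
tap is restricted to shift 2 through shift 3 — holds.
The shop runs at most 1 operation per shift — holds.
finish is only available from shift 2 onward — holds.
drill is only available from shift 3 onward — holds.
turn must be completed before drill — holds.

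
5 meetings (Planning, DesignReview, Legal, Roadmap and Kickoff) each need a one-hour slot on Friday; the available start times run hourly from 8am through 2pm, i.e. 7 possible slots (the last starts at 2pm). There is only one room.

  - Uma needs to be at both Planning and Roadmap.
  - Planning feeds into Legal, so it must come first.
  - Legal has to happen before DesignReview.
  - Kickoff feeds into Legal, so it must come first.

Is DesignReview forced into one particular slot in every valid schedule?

No

DesignReview can be 11am (e.g. Kickoff=9am; Legal=10am; Planning=8am; DesignReview=11am; Roadmap=12pm) or 12pm (e.g. Kickoff in 9am; Legal in 10am; Planning in 8am; DesignReview in 12pm; Roadmap in 11am).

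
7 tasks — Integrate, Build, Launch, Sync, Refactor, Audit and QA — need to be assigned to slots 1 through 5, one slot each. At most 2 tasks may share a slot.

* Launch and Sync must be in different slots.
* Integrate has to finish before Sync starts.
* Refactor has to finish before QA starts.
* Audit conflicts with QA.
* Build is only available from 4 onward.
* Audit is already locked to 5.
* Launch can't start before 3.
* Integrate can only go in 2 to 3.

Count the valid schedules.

49

Splitting on Integrate: it can be 2 (36), 3 (13). Listing each branch's schedules as (Build, Launch, Sync, Refactor, Audit, QA):
Integrate=2: (4,3,4,1,5,2) (4,3,4,1,5,3) (4,3,4,2,5,3) (4,3,5,1,5,2) (4,3,5,1,5,3) (4,3,5,1,5,4) (4,3,5,2,5,3) (4,3,5,2,5,4) (4,3,5,3,5,4) (4,4,3,1,5,2) (4,4,3,1,5,3) (4,4,3,2,5,3) (4,4,5,1,5,2) (4,4,5,1,5,3) (4,4,5,2,5,3) (4,5,3,1,5,2) (4,5,3,1,5,3) (4,5,3,1,5,4) (4,5,3,2,5,3) (4,5,3,2,5,4) (4,5,3,3,5,4) (4,5,4,1,5,2) (4,5,4,1,5,3) (4,5,4,2,5,3) (5,3,4,1,5,2) (5,3,4,1,5,3) (5,3,4,1,5,4) (5,3,4,2,5,3) (5,3,4,2,5,4) (5,3,4,3,5,4) (5,4,3,1,5,2) (5,4,3,1,5,3) (5,4,3,1,5,4) (5,4,3,2,5,3) (5,4,3,2,5,4) (5,4,3,3,5,4) — 36.
Integrate=3: (4,3,4,1,5,2) (4,3,5,1,5,2) (4,3,5,1,5,4) (4,3,5,2,5,4) (4,4,5,1,5,2) (4,4,5,1,5,3) (4,4,5,2,5,3) (4,5,4,1,5,2) (4,5,4,1,5,3) (4,5,4,2,5,3) (5,3,4,1,5,2) (5,3,4,1,5,4) (5,3,4,2,5,4) — 13.
Summing: 36 + 13 = 49.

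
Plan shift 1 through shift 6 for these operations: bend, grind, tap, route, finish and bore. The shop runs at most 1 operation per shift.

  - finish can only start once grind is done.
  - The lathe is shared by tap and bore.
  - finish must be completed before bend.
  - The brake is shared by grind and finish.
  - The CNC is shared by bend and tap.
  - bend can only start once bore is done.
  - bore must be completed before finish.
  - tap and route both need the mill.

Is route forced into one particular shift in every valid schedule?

No

route can be shift 1 (e.g. bend=shift 5, grind=shift 3, finish=shift 4, tap=shift 6, bore=shift 2, route=shift 1) or shift 2 (e.g. route=shift 2, bore=shift 1, tap=shift 6, finish=shift 4, bend=shift 5, grind=shift 3).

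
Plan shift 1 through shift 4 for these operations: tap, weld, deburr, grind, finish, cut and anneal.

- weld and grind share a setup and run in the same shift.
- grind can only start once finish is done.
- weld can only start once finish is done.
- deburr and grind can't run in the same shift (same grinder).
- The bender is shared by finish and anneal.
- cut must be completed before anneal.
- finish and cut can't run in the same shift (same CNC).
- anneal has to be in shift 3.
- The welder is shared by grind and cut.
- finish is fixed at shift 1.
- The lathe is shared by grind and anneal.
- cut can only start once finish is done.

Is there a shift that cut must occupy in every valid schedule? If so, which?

finish is fixed at shift 1 and must come before cut, so cut is at least shift 2.
anneal is fixed at shift 3 and must come after cut, so cut is at most shift 2.
So cut must be shift 2.

shift 2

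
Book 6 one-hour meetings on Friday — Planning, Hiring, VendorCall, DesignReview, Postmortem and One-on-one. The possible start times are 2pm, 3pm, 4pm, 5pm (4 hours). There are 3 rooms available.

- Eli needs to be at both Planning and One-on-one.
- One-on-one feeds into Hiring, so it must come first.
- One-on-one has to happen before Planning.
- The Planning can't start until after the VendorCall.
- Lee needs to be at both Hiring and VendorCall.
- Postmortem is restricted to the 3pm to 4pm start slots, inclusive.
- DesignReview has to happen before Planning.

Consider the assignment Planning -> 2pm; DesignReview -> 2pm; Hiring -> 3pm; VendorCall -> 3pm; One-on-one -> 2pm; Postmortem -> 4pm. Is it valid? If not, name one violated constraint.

Eli needs to be at both Planning and One-on-one — violated.
Postmortem is restricted to the 3pm to 4pm start slots, inclusive — holds.
There are 3 rooms available — holds.
One-on-one has to happen before Planning — violated.
The Planning can't start until after the VendorCall — violated.
One-on-one feeds into Hiring, so it must come first — holds.
DesignReview has to happen before Planning — violated.
Lee needs to be at both Hiring and VendorCall — violated.

No — it violates: The Planning can't start until after the VendorCall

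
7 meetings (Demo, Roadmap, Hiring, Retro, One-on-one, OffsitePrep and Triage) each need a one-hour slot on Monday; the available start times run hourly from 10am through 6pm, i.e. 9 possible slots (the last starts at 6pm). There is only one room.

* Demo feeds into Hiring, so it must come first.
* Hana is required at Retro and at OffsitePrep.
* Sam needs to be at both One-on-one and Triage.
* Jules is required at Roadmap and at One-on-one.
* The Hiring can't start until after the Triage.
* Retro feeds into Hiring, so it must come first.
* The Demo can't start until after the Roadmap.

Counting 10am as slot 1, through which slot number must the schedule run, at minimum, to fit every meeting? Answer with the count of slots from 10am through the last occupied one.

7 slots

The precedence chain requires at least 3 distinct slots.
With at most 1 per slot and 7 meetings, at least 7 slots are needed.
7 works (last occupied slot: 4pm): for example Triage -> 1pm, Hiring -> 2pm, Roadmap -> 10am, Demo -> 11am, One-on-one -> 3pm, OffsitePrep -> 4pm, Retro -> 12pm.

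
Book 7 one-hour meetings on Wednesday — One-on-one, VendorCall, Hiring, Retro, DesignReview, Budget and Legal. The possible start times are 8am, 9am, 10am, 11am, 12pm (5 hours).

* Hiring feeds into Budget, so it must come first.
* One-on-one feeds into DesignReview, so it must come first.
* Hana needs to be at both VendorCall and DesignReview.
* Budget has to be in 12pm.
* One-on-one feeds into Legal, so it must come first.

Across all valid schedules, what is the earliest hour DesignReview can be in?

Precedence pushes DesignReview to at least 9am.
DesignReview at 9am is achievable: VendorCall -> 8am; Budget -> 12pm; Legal -> 9am; One-on-one -> 8am; DesignReview -> 9am; Retro -> 8am; Hiring -> 8am.

9am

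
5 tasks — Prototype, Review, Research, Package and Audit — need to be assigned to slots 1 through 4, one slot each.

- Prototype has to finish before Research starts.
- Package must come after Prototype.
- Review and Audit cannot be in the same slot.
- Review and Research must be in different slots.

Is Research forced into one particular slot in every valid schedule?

No

Research can be 2 (e.g. Audit in 2; Research in 2; Review in 1; Package in 2; Prototype in 1) or 3 (e.g. Research in 3, Prototype in 1, Audit in 2, Package in 2, Review in 1).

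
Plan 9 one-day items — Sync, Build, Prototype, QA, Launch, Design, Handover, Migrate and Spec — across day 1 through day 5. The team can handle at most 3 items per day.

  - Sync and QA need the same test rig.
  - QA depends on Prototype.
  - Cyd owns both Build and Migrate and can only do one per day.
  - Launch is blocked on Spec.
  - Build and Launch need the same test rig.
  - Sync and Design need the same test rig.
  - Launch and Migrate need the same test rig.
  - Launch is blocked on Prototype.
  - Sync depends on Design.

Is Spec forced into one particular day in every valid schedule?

No

Spec can be day 1 (e.g. QA=day 3; Sync=day 2; Prototype=day 1; Spec=day 1; Handover=day 2; Build=day 3; Migrate=day 4; Design=day 1; Launch=day 2) or day 2 (e.g. Build in day 1, Design in day 1, Migrate in day 4, Spec in day 2, Prototype in day 1, Sync in day 2, QA in day 3, Launch in day 3, Handover in day 2).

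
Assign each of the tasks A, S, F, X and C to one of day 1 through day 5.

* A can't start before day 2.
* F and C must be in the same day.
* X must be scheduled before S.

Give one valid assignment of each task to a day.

X -> day 1; A -> day 2; C -> day 1; S -> day 2; F -> day 1

Checking: X(day 1) before S(day 2); F = C = day 1; A=day 2 in [day 2,day 5].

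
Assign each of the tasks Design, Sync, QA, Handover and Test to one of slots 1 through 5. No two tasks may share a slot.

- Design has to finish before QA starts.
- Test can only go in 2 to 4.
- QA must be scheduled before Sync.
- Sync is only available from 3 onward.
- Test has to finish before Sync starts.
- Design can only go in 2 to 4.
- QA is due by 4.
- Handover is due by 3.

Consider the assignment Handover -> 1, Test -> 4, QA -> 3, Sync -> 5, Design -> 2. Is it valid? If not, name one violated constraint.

Handover is due by 3 — holds.
Sync is only available from 3 onward — holds.
No two tasks may share a slot — holds.
Test can only go in 2 to 4 — holds.
Design has to finish before QA starts — holds.
Test has to finish before Sync starts — holds.
QA must be scheduled before Sync — holds.
QA is due by 4 — holds.
Design can only go in 2 to 4 — holds.

Yes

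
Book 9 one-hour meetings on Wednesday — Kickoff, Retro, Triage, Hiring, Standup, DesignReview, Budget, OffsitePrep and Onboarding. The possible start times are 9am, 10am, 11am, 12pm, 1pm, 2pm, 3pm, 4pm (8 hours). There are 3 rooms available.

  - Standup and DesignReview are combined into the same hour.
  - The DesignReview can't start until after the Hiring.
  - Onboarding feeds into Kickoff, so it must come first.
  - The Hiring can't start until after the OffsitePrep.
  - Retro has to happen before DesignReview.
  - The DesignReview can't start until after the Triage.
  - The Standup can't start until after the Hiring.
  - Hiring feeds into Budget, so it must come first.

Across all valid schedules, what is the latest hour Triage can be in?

Downstream work caps Triage at 3pm.
Triage at 3pm is achievable: Triage=3pm, Retro=9am, Onboarding=9am, Hiring=10am, Standup=4pm, Budget=11am, OffsitePrep=9am, DesignReview=4pm, Kickoff=10am.

3pm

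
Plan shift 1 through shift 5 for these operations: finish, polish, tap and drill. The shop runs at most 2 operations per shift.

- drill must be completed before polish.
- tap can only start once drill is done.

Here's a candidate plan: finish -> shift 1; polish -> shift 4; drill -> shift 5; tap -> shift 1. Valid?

No — it violates: tap can only start once drill is done

tap can only start once drill is done — violated.
drill must be completed before polish — violated.
The shop runs at most 2 operations per shift — holds.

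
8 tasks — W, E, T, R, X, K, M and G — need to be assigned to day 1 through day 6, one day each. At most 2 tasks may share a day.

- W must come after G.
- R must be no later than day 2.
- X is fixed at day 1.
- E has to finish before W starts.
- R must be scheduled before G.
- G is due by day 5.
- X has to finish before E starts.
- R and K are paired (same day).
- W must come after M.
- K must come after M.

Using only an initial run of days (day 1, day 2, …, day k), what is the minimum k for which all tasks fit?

4

The precedence chain requires at least 4 distinct days.
With at most 2 per day and 8 tasks, at least 4 days are needed.
4 works (last occupied day: day 4): for example R in day 2, W in day 4, K in day 2, X in day 1, E in day 3, T in day 4, G in day 3, M in day 1.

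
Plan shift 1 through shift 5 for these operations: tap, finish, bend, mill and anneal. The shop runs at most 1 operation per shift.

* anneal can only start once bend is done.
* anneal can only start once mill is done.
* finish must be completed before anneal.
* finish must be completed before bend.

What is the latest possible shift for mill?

shift 4

Downstream work caps mill at shift 4.
mill at shift 4 is achievable: bend=shift 2, tap=shift 3, finish=shift 1, mill=shift 4, anneal=shift 5.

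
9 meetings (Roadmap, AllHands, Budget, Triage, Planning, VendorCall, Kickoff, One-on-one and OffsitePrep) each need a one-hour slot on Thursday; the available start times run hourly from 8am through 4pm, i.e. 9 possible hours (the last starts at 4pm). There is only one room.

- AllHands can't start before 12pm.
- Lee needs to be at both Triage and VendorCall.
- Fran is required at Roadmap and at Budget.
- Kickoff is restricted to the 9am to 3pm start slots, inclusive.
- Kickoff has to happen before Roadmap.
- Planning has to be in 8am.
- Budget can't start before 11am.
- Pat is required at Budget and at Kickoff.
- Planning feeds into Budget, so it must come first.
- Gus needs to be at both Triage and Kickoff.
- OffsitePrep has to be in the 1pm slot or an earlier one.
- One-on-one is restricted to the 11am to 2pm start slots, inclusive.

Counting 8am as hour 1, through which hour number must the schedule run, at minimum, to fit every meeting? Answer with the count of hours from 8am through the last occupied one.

9 hours

The precedence chain requires at least 2 distinct hours.
With at most 1 per hour and 9 meetings, at least 9 hours are needed.
AllHands can't be placed before 12pm — that is hour 5 counting from 8am — so the schedule must run through at least 5 hours.
9 works (last occupied hour: 4pm): for example Budget in 1pm; AllHands in 12pm; VendorCall in 4pm; One-on-one in 11am; Triage in 3pm; Roadmap in 2pm; Kickoff in 10am; Planning in 8am; OffsitePrep in 9am.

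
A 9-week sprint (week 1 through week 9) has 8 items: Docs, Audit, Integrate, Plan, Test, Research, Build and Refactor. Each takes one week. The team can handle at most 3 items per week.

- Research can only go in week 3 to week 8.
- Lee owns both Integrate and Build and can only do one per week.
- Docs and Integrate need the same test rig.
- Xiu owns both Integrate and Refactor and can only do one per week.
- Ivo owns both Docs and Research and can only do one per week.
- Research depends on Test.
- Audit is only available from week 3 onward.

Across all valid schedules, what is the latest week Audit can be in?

Audit is available from week 3.
Audit at week 9 is achievable: Integrate in week 2, Audit in week 9, Refactor in week 3, Research in week 3, Plan in week 1, Build in week 3, Docs in week 1, Test in week 1.

week 9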